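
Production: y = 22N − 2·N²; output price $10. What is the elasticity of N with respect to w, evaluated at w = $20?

ε = -0.1

From P·MP_N = w with MP_N = 22 − 4N, labor demand is N(w) = (22 − w/10)/4.
dN/dw = −1/(40) = -0.025.
At w = 20, N = 5, so ε = (dN/dw)·(w/N) = (-0.025)·(20/5) = -0.1.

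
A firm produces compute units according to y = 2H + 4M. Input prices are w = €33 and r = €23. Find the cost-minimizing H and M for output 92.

The inputs are perfect substitutes, so the firm uses whichever has the lower cost per unit of output.
Cost per unit of output via H is w/2 = 16.5; via M it is r/4 = 5.75. M is cheaper.
Producing y = 92 with M alone: H = 0, M = 23.

H* = 0, M* = 23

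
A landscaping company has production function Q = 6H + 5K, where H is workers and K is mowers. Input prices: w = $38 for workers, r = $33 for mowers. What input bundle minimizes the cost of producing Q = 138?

The inputs are perfect substitutes, so the firm uses whichever has the lower cost per unit of output.
Cost per unit of output via H is w/6 = 19/3; via K it is r/5 = 6.6. H is cheaper.
Producing Q = 138 with H alone: H = 23, K = 0.

H* = 23, K* = 0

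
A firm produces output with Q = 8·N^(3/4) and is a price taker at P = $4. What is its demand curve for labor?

N(w) = 331776/w^(4)

MP_N = (3/4)·8·N^(-1/4) = 6·N^(-1/4).
Setting P·MP_N = w: 24·N^(-1/4) = w.
Solving for N: N^(-1/4) = w/24, so N = (24/w)^(4).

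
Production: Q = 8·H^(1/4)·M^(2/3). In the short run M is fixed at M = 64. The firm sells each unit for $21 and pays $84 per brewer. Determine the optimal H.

With M = 64, MP_H = (1/4)·8·H^(-3/4)·64^(2/3) = 32·H^(-3/4).
Profit maximization for a price taker requires P·MP_H = w: 21·32·H^(-3/4) = 84.
So H^(-3/4) = 0.125, which gives H = 16.

H* = 16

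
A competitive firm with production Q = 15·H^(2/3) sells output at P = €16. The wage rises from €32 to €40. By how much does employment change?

From P·MP_H = w with MP_H = 10·H^(-1/3), the labor demand is H(w) = (160/w)^(3).
At w = 32: H = 125. At w = 40: H = 64.
ΔH = 64 − 125 = -61.

ΔH = -61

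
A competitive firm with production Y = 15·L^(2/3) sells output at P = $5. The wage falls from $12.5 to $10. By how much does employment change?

ΔL = 61

From P·MP_L = w with MP_L = 10·L^(-1/3), the labor demand is L(w) = (50/w)^(3).
At w = 12.5: L = 64. At w = 10: L = 125.
ΔL = 125 − 64 = 61.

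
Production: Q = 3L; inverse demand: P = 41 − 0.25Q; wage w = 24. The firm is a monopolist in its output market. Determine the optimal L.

L* = 22

Marginal revenue from the inverse demand is MR = 41 − 0.5Q.
The marginal product is MP_L = 3.
A monopolist hires until marginal revenue product equals the wage: MR·MP_L = w.
(41 − 1.5L)·3 = 24, so L = 22.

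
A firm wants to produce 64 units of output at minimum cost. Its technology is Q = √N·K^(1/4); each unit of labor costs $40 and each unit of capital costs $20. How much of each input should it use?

Cost minimization requires the marginal rate of technical substitution to equal the input-price ratio: MP_N/MP_K = w/r.
Here MP_N/MP_K = (1/2)·(K/N)/(1/4) = 2·(K/N). Setting this equal to 40/20 = 2 gives K = N.
Substituting into Q = 64: N^(1/2)·(N)^(1/4) = 64.
Solving, N = 256 and K = 256.

N* = 256, K* = 256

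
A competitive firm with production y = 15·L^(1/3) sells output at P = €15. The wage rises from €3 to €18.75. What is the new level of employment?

From P·MP_L = w with MP_L = 5·L^(-2/3), the labor demand is L(w) = (75/w)^(3/2).
At w = 3: L = 125. At w = 18.75: L = 8.

L* = 8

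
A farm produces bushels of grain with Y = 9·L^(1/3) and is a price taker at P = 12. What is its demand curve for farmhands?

MP_L = (1/3)·9·L^(-2/3) = 3·L^(-2/3).
Setting P·MP_L = w: 36·L^(-2/3) = w.
Solving for L: L^(-2/3) = w/36, so L = (36/w)^(3/2).

L(w) = (36/w)^(3/2)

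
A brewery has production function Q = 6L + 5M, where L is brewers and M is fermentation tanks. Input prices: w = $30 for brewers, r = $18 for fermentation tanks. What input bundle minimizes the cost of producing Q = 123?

L* = 0, M* = 24.6

The inputs are perfect substitutes, so the firm uses whichever has the lower cost per unit of output.
Cost per unit of output via L is w/6 = 5; via M it is r/5 = 3.6. M is cheaper.
Producing Q = 123 with M alone: L = 0, M = 24.6.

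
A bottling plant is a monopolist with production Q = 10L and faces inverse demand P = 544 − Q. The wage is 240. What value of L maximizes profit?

Marginal revenue from the inverse demand is MR = 544 − 2Q.
The marginal product is MP_L = 10.
A monopolist hires until marginal revenue product equals the wage: MR·MP_L = w.
(544 − 20L)·10 = 240, so L = 26.

L* = 26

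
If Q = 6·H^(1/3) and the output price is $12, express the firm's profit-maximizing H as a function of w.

H(w) = (24/w)^(3/2)

MP_H = (1/3)·6·H^(-2/3) = 2·H^(-2/3).
Setting P·MP_H = w: 24·H^(-2/3) = w.
Solving for H: H^(-2/3) = w/24, so H = (24/w)^(3/2).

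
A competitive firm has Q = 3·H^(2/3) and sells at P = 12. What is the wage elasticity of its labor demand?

MP_H = (2/3)·3·H^(-1/3), so P·MP_H = w gives 24·H^(-1/3) = w.
Solving, H(w) = (24/w)^(3). This is a constant-elasticity form: H ∝ w^(−3), so ε = −3.

ε = -3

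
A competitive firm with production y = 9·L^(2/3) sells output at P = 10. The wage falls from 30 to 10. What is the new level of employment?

From P·MP_L = w with MP_L = 6·L^(-1/3), the labor demand is L(w) = (60/w)^(3).
At w = 30: L = 8. At w = 10: L = 216.

L* = 216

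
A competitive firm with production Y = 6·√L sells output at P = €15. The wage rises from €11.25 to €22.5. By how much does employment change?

ΔL = -12

From P·MP_L = w with MP_L = 3·L^(-1/2), the labor demand is L(w) = (45/w)^(2).
At w = 11.25: L = 16. At w = 22.5: L = 4.
ΔL = 4 − 16 = -12.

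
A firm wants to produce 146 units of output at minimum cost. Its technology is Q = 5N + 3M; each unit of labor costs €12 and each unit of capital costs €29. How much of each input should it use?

N* = 29.2, M* = 0

The inputs are perfect substitutes, so the firm uses whichever has the lower cost per unit of output.
Cost per unit of output via N is w/5 = 2.4; via M it is r/3 = 29/3. N is cheaper.
Producing Q = 146 with N alone: N = 29.2, M = 0.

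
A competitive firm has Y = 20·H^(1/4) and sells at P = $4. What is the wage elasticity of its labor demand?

MP_H = (1/4)·20·H^(-3/4), so P·MP_H = w gives 20·H^(-3/4) = w.
Solving, H(w) = (20/w)^(4/3). This is a constant-elasticity form: H ∝ w^(−4/3), so ε = −4/3.

ε = -4/3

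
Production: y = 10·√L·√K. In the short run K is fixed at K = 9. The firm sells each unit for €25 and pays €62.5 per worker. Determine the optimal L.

L* = 36

With K = 9, MP_L = (1/2)·10·L^(-1/2)·9^(1/2) = 15·L^(-1/2).
Profit maximization for a price taker requires P·MP_L = w: 25·15·L^(-1/2) = 62.5.
So L^(-1/2) = 1/6, which gives L = 36.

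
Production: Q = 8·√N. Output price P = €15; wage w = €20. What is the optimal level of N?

MP_N = (1/2)·8·N^(-1/2) = 4·N^(-1/2).
Profit maximization for a price taker requires P·MP_N = w: 15·4·N^(-1/2) = 20.
So N^(-1/2) = 1/3, which gives N = 9.

N* = 9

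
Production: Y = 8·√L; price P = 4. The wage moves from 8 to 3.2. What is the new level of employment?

From P·MP_L = w with MP_L = 4·L^(-1/2), the labor demand is L(w) = (16/w)^(2).
At w = 8: L = 4. At w = 3.2: L = 25.

L* = 25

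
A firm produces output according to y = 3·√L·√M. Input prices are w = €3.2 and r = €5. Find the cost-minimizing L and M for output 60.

L* = 25, M* = 16

Cost minimization requires the marginal rate of technical substitution to equal the input-price ratio: MP_L/MP_M = w/r.
Here MP_L/MP_M = (1/2)·(M/L)/(1/2) = (M/L). Setting this equal to 3.2/5 = 0.64 gives M = 0.64L.
Substituting into y = 60: 3·L^(1/2)·(0.64L)^(1/2) = 60.
Solving, L = 25 and M = 16.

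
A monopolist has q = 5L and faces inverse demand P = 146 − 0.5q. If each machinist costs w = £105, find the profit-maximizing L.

Marginal revenue from the inverse demand is MR = 146 − q.
The marginal product is MP_L = 5.
A monopolist hires until marginal revenue product equals the wage: MR·MP_L = w.
(146 − 5L)·5 = 105, so L = 25.

L* = 25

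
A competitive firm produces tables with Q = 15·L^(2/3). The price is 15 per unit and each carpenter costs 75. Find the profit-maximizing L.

MP_L = (2/3)·15·L^(-1/3) = 10·L^(-1/3).
Profit maximization for a price taker requires P·MP_L = w: 15·10·L^(-1/3) = 75.
So L^(-1/3) = 0.5, which gives L = 8.

L* = 8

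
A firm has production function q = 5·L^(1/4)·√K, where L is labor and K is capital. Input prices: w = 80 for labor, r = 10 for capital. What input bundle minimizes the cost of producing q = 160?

L* = 16, K* = 256

Cost minimization requires the marginal rate of technical substitution to equal the input-price ratio: MP_L/MP_K = w/r.
Here MP_L/MP_K = (1/4)·(K/L)/(1/2) = 0.5·(K/L). Setting this equal to 80/10 = 8 gives K = 16L.
Substituting into q = 160: 5·L^(1/4)·(16L)^(1/2) = 160.
Solving, L = 16 and K = 256.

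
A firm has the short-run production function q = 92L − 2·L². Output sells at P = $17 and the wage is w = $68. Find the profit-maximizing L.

L* = 22

The marginal product of L is MP_L = 92 − 4L.
A price-taking firm hires until the value of the marginal product equals the wage: P·MP_L = w, so 17·(92 − 4L) = 68.
Then 92 − 4L = 4, giving L = 22.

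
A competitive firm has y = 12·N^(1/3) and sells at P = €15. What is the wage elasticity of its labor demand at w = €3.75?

ε = -1.5

MP_N = (1/3)·12·N^(-2/3), so P·MP_N = w gives 60·N^(-2/3) = w.
Solving, N(w) = (60/w)^(3/2). This is a constant-elasticity form: N ∝ w^(−3/2), so ε = −3/2.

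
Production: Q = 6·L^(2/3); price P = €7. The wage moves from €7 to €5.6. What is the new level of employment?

L* = 125

From P·MP_L = w with MP_L = 4·L^(-1/3), the labor demand is L(w) = (28/w)^(3).
At w = 7: L = 64. At w = 5.6: L = 125.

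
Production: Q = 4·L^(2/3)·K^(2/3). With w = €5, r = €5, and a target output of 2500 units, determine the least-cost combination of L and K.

L* = 125, K* = 125

Cost minimization requires the marginal rate of technical substitution to equal the input-price ratio: MP_L/MP_K = w/r.
Here MP_L/MP_K = (2/3)·(K/L)/(2/3) = (K/L). Setting this equal to 5/5 = 1 gives K = L.
Substituting into Q = 2500: 4·L^(2/3)·(L)^(2/3) = 2500.
Solving, L = 125 and K = 125.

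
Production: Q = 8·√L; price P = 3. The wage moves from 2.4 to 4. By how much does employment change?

From P·MP_L = w with MP_L = 4·L^(-1/2), the labor demand is L(w) = (12/w)^(2).
At w = 2.4: L = 25. At w = 4: L = 9.
ΔL = 9 − 25 = -16.

ΔL = -16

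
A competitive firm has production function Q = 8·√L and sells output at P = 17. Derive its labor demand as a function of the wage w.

L(w) = 4624/w²

MP_L = (1/2)·8·L^(-1/2) = 4·L^(-1/2).
Setting P·MP_L = w: 68·L^(-1/2) = w.
Solving for L: L^(-1/2) = w/68, so L = (68/w)^(2).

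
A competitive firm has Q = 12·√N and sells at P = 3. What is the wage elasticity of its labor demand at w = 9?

ε = -2

MP_N = (1/2)·12·N^(-1/2), so P·MP_N = w gives 18·N^(-1/2) = w.
Solving, N(w) = (18/w)^(2). This is a constant-elasticity form: N ∝ w^(−2), so ε = −2.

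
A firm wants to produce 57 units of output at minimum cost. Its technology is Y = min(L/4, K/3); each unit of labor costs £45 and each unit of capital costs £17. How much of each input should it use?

L* = 228, K* = 171

With a fixed-proportions technology, the cost-minimizing bundle uses no slack in either input: L/4 = K/3 = Y.
So L = 4·57 = 228 and K = 3·57 = 171.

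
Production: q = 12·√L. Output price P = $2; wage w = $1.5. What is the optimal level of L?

L* = 64

MP_L = (1/2)·12·L^(-1/2) = 6·L^(-1/2).
Profit maximization for a price taker requires P·MP_L = w: 2·6·L^(-1/2) = 1.5.
So L^(-1/2) = 0.125, which gives L = 64.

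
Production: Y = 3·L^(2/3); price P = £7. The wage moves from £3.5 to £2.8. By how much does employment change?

From P·MP_L = w with MP_L = 2·L^(-1/3), the labor demand is L(w) = (14/w)^(3).
At w = 3.5: L = 64. At w = 2.8: L = 125.
ΔL = 125 − 64 = 61.

ΔL = 61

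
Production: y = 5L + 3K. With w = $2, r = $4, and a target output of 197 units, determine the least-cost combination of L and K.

The inputs are perfect substitutes, so the firm uses whichever has the lower cost per unit of output.
Cost per unit of output via L is w/5 = 0.4; via K it is r/3 = 4/3. L is cheaper.
Producing y = 197 with L alone: L = 39.4, K = 0.

L* = 39.4, K* = 0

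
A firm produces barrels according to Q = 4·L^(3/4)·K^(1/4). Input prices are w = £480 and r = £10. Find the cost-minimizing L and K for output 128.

L* = 16, K* = 256

Cost minimization requires the marginal rate of technical substitution to equal the input-price ratio: MP_L/MP_K = w/r.
Here MP_L/MP_K = (3/4)·(K/L)/(1/4) = 3·(K/L). Setting this equal to 480/10 = 48 gives K = 16L.
Substituting into Q = 128: 4·L^(3/4)·(16L)^(1/4) = 128.
Solving, L = 16 and K = 256.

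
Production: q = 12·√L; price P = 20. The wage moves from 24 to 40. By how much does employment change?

ΔL = -16

From P·MP_L = w with MP_L = 6·L^(-1/2), the labor demand is L(w) = (120/w)^(2).
At w = 24: L = 25. At w = 40: L = 9.
ΔL = 9 − 25 = -16.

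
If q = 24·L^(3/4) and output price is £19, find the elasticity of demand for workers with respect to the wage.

ε = -4

MP_L = (3/4)·24·L^(-1/4), so P·MP_L = w gives 342·L^(-1/4) = w.
Solving, L(w) = (342/w)^(4). This is a constant-elasticity form: L ∝ w^(−4), so ε = −4.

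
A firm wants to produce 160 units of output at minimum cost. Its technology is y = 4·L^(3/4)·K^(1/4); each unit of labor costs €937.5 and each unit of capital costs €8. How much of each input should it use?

Cost minimization requires the marginal rate of technical substitution to equal the input-price ratio: MP_L/MP_K = w/r.
Here MP_L/MP_K = (3/4)·(K/L)/(1/4) = 3·(K/L). Setting this equal to 937.5/8 = 117.1875 gives K = 39.0625L.
Substituting into y = 160: 4·L^(3/4)·(39.0625L)^(1/4) = 160.
Solving, L = 16 and K = 625.

L* = 16, K* = 625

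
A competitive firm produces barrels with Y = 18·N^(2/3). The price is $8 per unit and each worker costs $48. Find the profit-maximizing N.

MP_N = (2/3)·18·N^(-1/3) = 12·N^(-1/3).
Profit maximization for a price taker requires P·MP_N = w: 8·12·N^(-1/3) = 48.
So N^(-1/3) = 0.5, which gives N = 8.

N* = 8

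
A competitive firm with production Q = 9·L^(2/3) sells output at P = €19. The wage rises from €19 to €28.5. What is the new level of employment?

From P·MP_L = w with MP_L = 6·L^(-1/3), the labor demand is L(w) = (114/w)^(3).
At w = 19: L = 216. At w = 28.5: L = 64.

L* = 64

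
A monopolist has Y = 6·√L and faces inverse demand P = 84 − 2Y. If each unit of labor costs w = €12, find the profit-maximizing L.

Marginal revenue from the inverse demand is MR = 84 − 4Y.
The marginal product is MP_L = 3·L^(-1/2).
A monopolist hires until marginal revenue product equals the wage: MR·MP_L = w.
At L, Y = 6·√L. Substituting and solving: (84 − 24·√L)·3·L^(-1/2) = 12 gives L = 9.

L* = 9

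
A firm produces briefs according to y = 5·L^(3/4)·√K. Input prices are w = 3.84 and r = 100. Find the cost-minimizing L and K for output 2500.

L* = 625, K* = 16

Cost minimization requires the marginal rate of technical substitution to equal the input-price ratio: MP_L/MP_K = w/r.
Here MP_L/MP_K = (3/4)·(K/L)/(1/2) = 1.5·(K/L). Setting this equal to 3.84/100 = 0.0384 gives K = 0.0256L.
Substituting into y = 2500: 5·L^(3/4)·(0.0256L)^(1/2) = 2500.
Solving, L = 625 and K = 16.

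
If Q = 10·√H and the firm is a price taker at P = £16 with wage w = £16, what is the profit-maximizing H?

H* = 25

MP_H = (1/2)·10·H^(-1/2) = 5·H^(-1/2).
Profit maximization for a price taker requires P·MP_H = w: 16·5·H^(-1/2) = 16.
So H^(-1/2) = 0.2, which gives H = 25.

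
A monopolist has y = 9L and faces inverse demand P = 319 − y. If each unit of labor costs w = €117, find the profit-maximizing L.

L* = 17

Marginal revenue from the inverse demand is MR = 319 − 2y.
The marginal product is MP_L = 9.
A monopolist hires until marginal revenue product equals the wage: MR·MP_L = w.
(319 − 18L)·9 = 117, so L = 17.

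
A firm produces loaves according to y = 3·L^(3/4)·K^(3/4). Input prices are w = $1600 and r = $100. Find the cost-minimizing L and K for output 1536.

Cost minimization requires the marginal rate of technical substitution to equal the input-price ratio: MP_L/MP_K = w/r.
Here MP_L/MP_K = (3/4)·(K/L)/(3/4) = (K/L). Setting this equal to 1600/100 = 16 gives K = 16L.
Substituting into y = 1536: 3·L^(3/4)·(16L)^(3/4) = 1536.
Solving, L = 16 and K = 256.

L* = 16, K* = 256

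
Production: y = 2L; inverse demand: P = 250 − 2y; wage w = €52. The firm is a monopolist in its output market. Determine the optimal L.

Marginal revenue from the inverse demand is MR = 250 − 4y.
The marginal product is MP_L = 2.
A monopolist hires until marginal revenue product equals the wage: MR·MP_L = w.
(250 − 8L)·2 = 52, so L = 28.

L* = 28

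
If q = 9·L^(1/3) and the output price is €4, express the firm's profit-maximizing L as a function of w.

L(w) = (12/w)^(3/2)

MP_L = (1/3)·9·L^(-2/3) = 3·L^(-2/3).
Setting P·MP_L = w: 12·L^(-2/3) = w.
Solving for L: L^(-2/3) = w/12, so L = (12/w)^(3/2).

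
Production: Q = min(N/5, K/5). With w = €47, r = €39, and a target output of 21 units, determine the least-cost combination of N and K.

N* = 105, K* = 105

With a fixed-proportions technology, the cost-minimizing bundle uses no slack in either input: N/5 = K/5 = Q.
So N = 5·21 = 105 and K = 5·21 = 105.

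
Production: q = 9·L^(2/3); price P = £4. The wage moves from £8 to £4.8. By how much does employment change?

ΔL = 98

From P·MP_L = w with MP_L = 6·L^(-1/3), the labor demand is L(w) = (24/w)^(3).
At w = 8: L = 27. At w = 4.8: L = 125.
ΔL = 125 − 27 = 98.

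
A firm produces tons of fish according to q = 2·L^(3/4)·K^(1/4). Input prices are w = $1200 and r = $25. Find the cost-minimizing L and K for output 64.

Cost minimization requires the marginal rate of technical substitution to equal the input-price ratio: MP_L/MP_K = w/r.
Here MP_L/MP_K = (3/4)·(K/L)/(1/4) = 3·(K/L). Setting this equal to 1200/25 = 48 gives K = 16L.
Substituting into q = 64: 2·L^(3/4)·(16L)^(1/4) = 64.
Solving, L = 16 and K = 256.

L* = 16, K* = 256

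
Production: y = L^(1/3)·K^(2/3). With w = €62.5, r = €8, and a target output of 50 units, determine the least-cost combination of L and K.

Cost minimization requires the marginal rate of technical substitution to equal the input-price ratio: MP_L/MP_K = w/r.
Here MP_L/MP_K = (1/3)·(K/L)/(2/3) = 0.5·(K/L). Setting this equal to 62.5/8 = 7.8125 gives K = 15.625L.
Substituting into y = 50: L^(1/3)·(15.625L)^(2/3) = 50.
Solving, L = 8 and K = 125.

L* = 8, K* = 125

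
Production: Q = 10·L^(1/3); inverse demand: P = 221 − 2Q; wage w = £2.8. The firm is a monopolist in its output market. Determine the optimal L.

Marginal revenue from the inverse demand is MR = 221 − 4Q.
The marginal product is MP_L = (10/3)·L^(-2/3).
A monopolist hires until marginal revenue product equals the wage: MR·MP_L = w.
At L, Q = 10·L^(1/3). Substituting and solving: (221 − 40·L^(1/3))·(10/3)·L^(-2/3) = 2.8 gives L = 125.

L* = 125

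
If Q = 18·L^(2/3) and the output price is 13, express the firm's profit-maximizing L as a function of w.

MP_L = (2/3)·18·L^(-1/3) = 12·L^(-1/3).
Setting P·MP_L = w: 156·L^(-1/3) = w.
Solving for L: L^(-1/3) = w/156, so L = (156/w)^(3).

L(w) = 3796416/w³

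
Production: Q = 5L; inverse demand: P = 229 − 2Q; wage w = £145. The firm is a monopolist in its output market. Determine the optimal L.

Marginal revenue from the inverse demand is MR = 229 − 4Q.
The marginal product is MP_L = 5.
A monopolist hires until marginal revenue product equals the wage: MR·MP_L = w.
(229 − 20L)·5 = 145, so L = 10.

L* = 10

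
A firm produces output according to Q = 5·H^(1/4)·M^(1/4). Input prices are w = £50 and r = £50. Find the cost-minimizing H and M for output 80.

Cost minimization requires the marginal rate of technical substitution to equal the input-price ratio: MP_H/MP_M = w/r.
Here MP_H/MP_M = (1/4)·(M/H)/(1/4) = (M/H). Setting this equal to 50/50 = 1 gives M = H.
Substituting into Q = 80: 5·H^(1/4)·(H)^(1/4) = 80.
Solving, H = 256 and M = 256.

H* = 256, M* = 256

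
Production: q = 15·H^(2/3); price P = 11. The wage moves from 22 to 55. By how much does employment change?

From P·MP_H = w with MP_H = 10·H^(-1/3), the labor demand is H(w) = (110/w)^(3).
At w = 22: H = 125. At w = 55: H = 8.
ΔH = 8 − 125 = -117.

ΔH = -117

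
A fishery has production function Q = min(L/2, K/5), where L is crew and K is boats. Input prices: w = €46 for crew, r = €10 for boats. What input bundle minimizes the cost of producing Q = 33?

L* = 66, K* = 165

With a fixed-proportions technology, the cost-minimizing bundle uses no slack in either input: L/2 = K/5 = Q.
So L = 2·33 = 66 and K = 5·33 = 165.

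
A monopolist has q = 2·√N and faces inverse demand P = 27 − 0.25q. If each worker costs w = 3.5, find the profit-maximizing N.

Marginal revenue from the inverse demand is MR = 27 − 0.5q.
The marginal product is MP_N = N^(-1/2).
A monopolist hires until marginal revenue product equals the wage: MR·MP_N = w.
At N, q = 2·√N. Substituting and solving: (27 − √N)·N^(-1/2) = 3.5 gives N = 36.

N* = 36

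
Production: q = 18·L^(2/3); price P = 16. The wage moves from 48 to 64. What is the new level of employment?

From P·MP_L = w with MP_L = 12·L^(-1/3), the labor demand is L(w) = (192/w)^(3).
At w = 48: L = 64. At w = 64: L = 27.

L* = 27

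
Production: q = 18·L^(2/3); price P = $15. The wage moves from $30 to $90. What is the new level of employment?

From P·MP_L = w with MP_L = 12·L^(-1/3), the labor demand is L(w) = (180/w)^(3).
At w = 30: L = 216. At w = 90: L = 8.

L* = 8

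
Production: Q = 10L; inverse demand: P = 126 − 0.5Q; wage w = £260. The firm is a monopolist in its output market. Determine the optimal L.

Marginal revenue from the inverse demand is MR = 126 − Q.
The marginal product is MP_L = 10.
A monopolist hires until marginal revenue product equals the wage: MR·MP_L = w.
(126 − 10L)·10 = 260, so L = 10.

L* = 10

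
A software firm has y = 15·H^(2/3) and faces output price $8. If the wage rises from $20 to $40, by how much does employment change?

From P·MP_H = w with MP_H = 10·H^(-1/3), the labor demand is H(w) = (80/w)^(3).
At w = 20: H = 64. At w = 40: H = 8.
ΔH = 8 − 64 = -56.

ΔH = -56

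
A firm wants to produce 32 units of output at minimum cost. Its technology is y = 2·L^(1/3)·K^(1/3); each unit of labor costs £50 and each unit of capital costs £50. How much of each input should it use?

L* = 64, K* = 64

Cost minimization requires the marginal rate of technical substitution to equal the input-price ratio: MP_L/MP_K = w/r.
Here MP_L/MP_K = (1/3)·(K/L)/(1/3) = (K/L). Setting this equal to 50/50 = 1 gives K = L.
Substituting into y = 32: 2·L^(1/3)·(L)^(1/3) = 32.
Solving, L = 64 and K = 64.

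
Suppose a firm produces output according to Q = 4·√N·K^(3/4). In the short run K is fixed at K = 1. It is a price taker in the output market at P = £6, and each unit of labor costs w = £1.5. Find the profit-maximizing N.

With K = 1, MP_N = (1/2)·4·N^(-1/2)·1^(3/4) = 2·N^(-1/2).
Profit maximization for a price taker requires P·MP_N = w: 6·2·N^(-1/2) = 1.5.
So N^(-1/2) = 0.125, which gives N = 64.

N* = 64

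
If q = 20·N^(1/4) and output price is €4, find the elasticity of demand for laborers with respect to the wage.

MP_N = (1/4)·20·N^(-3/4), so P·MP_N = w gives 20·N^(-3/4) = w.
Solving, N(w) = (20/w)^(4/3). This is a constant-elasticity form: N ∝ w^(−4/3), so ε = −4/3.

ε = -4/3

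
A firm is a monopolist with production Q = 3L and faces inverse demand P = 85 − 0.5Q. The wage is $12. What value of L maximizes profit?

Marginal revenue from the inverse demand is MR = 85 − Q.
The marginal product is MP_L = 3.
A monopolist hires until marginal revenue product equals the wage: MR·MP_L = w.
(85 − 3L)·3 = 12, so L = 27.

L* = 27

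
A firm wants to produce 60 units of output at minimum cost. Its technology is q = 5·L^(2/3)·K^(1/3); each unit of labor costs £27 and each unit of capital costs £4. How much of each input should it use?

Cost minimization requires the marginal rate of technical substitution to equal the input-price ratio: MP_L/MP_K = w/r.
Here MP_L/MP_K = (2/3)·(K/L)/(1/3) = 2·(K/L). Setting this equal to 27/4 = 6.75 gives K = 3.375L.
Substituting into q = 60: 5·L^(2/3)·(3.375L)^(1/3) = 60.
Solving, L = 8 and K = 27.

L* = 8, K* = 27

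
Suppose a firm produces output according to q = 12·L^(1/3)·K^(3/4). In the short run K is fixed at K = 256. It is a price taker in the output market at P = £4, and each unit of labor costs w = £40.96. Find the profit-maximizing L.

With K = 256, MP_L = (1/3)·12·L^(-2/3)·256^(3/4) = 256·L^(-2/3).
Profit maximization for a price taker requires P·MP_L = w: 4·256·L^(-2/3) = 40.96.
So L^(-2/3) = 0.04, which gives L = 125.

L* = 125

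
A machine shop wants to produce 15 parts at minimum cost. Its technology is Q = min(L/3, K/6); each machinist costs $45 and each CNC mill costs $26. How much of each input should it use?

With a fixed-proportions technology, the cost-minimizing bundle uses no slack in either input: L/3 = K/6 = Q.
So L = 3·15 = 45 and K = 6·15 = 90.

L* = 45, K* = 90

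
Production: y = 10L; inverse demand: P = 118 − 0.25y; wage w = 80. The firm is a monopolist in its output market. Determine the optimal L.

L* = 22

Marginal revenue from the inverse demand is MR = 118 − 0.5y.
The marginal product is MP_L = 10.
A monopolist hires until marginal revenue product equals the wage: MR·MP_L = w.
(118 − 5L)·10 = 80, so L = 22.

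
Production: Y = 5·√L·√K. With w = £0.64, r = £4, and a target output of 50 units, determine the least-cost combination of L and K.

L* = 25, K* = 4

Cost minimization requires the marginal rate of technical substitution to equal the input-price ratio: MP_L/MP_K = w/r.
Here MP_L/MP_K = (1/2)·(K/L)/(1/2) = (K/L). Setting this equal to 0.64/4 = 0.16 gives K = 0.16L.
Substituting into Y = 50: 5·L^(1/2)·(0.16L)^(1/2) = 50.
Solving, L = 25 and K = 4.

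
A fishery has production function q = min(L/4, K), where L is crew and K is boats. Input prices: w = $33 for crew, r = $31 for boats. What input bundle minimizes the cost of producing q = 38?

L* = 152, K* = 38

With a fixed-proportions technology, the cost-minimizing bundle uses no slack in either input: L/4 = K = q.
So L = 4·38 = 152 and K = 38.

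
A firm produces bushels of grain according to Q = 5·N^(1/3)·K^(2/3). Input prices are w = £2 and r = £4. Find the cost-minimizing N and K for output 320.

Cost minimization requires the marginal rate of technical substitution to equal the input-price ratio: MP_N/MP_K = w/r.
Here MP_N/MP_K = (1/3)·(K/N)/(2/3) = 0.5·(K/N). Setting this equal to 2/4 = 0.5 gives K = N.
Substituting into Q = 320: 5·N^(1/3)·(N)^(2/3) = 320.
Solving, N = 64 and K = 64.

N* = 64, K* = 64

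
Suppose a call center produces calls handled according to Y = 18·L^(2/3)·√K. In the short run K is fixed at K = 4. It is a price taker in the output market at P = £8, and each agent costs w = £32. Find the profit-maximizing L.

With K = 4, MP_L = (2/3)·18·L^(-1/3)·4^(1/2) = 24·L^(-1/3).
Profit maximization for a price taker requires P·MP_L = w: 8·24·L^(-1/3) = 32.
So L^(-1/3) = 1/6, which gives L = 216.

L* = 216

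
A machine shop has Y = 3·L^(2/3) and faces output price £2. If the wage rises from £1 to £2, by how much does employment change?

ΔL = -56

From P·MP_L = w with MP_L = 2·L^(-1/3), the labor demand is L(w) = (4/w)^(3).
At w = 1: L = 64. At w = 2: L = 8.
ΔL = 8 − 64 = -56.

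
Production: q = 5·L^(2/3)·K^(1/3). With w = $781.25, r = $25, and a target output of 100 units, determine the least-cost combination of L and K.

Cost minimization requires the marginal rate of technical substitution to equal the input-price ratio: MP_L/MP_K = w/r.
Here MP_L/MP_K = (2/3)·(K/L)/(1/3) = 2·(K/L). Setting this equal to 781.25/25 = 31.25 gives K = 15.625L.
Substituting into q = 100: 5·L^(2/3)·(15.625L)^(1/3) = 100.
Solving, L = 8 and K = 125.

L* = 8, K* = 125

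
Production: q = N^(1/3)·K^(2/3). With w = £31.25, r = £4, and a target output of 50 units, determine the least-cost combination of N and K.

Cost minimization requires the marginal rate of technical substitution to equal the input-price ratio: MP_N/MP_K = w/r.
Here MP_N/MP_K = (1/3)·(K/N)/(2/3) = 0.5·(K/N). Setting this equal to 31.25/4 = 7.8125 gives K = 15.625N.
Substituting into q = 50: N^(1/3)·(15.625N)^(2/3) = 50.
Solving, N = 8 and K = 125.

N* = 8, K* = 125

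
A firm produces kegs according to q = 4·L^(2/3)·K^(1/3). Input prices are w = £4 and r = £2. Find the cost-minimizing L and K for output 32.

L* = 8, K* = 8

Cost minimization requires the marginal rate of technical substitution to equal the input-price ratio: MP_L/MP_K = w/r.
Here MP_L/MP_K = (2/3)·(K/L)/(1/3) = 2·(K/L). Setting this equal to 4/2 = 2 gives K = L.
Substituting into q = 32: 4·L^(2/3)·(L)^(1/3) = 32.
Solving, L = 8 and K = 8.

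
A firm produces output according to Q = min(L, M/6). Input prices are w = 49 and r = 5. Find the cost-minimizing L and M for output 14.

L* = 14, M* = 84

With a fixed-proportions technology, the cost-minimizing bundle uses no slack in either input: L = M/6 = Q.
So L = 14 and M = 6·14 = 84.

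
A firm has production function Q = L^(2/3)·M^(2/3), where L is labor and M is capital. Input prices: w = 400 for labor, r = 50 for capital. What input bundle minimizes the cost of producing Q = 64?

L* = 8, M* = 64

Cost minimization requires the marginal rate of technical substitution to equal the input-price ratio: MP_L/MP_M = w/r.
Here MP_L/MP_M = (2/3)·(M/L)/(2/3) = (M/L). Setting this equal to 400/50 = 8 gives M = 8L.
Substituting into Q = 64: L^(2/3)·(8L)^(2/3) = 64.
Solving, L = 8 and M = 64.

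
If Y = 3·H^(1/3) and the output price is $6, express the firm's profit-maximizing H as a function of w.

MP_H = (1/3)·3·H^(-2/3) = H^(-2/3).
Setting P·MP_H = w: 6·H^(-2/3) = w.
Solving for H: H^(-2/3) = w/6, so H = (6/w)^(3/2).

H(w) = (6/w)^(3/2)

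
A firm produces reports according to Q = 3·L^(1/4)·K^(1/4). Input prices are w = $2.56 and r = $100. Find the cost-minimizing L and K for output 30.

L* = 625, K* = 16

Cost minimization requires the marginal rate of technical substitution to equal the input-price ratio: MP_L/MP_K = w/r.
Here MP_L/MP_K = (1/4)·(K/L)/(1/4) = (K/L). Setting this equal to 2.56/100 = 0.0256 gives K = 0.0256L.
Substituting into Q = 30: 3·L^(1/4)·(0.0256L)^(1/4) = 30.
Solving, L = 625 and K = 16.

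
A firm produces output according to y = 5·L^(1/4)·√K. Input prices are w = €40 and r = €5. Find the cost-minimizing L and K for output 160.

L* = 16, K* = 256

Cost minimization requires the marginal rate of technical substitution to equal the input-price ratio: MP_L/MP_K = w/r.
Here MP_L/MP_K = (1/4)·(K/L)/(1/2) = 0.5·(K/L). Setting this equal to 40/5 = 8 gives K = 16L.
Substituting into y = 160: 5·L^(1/4)·(16L)^(1/2) = 160.
Solving, L = 16 and K = 256.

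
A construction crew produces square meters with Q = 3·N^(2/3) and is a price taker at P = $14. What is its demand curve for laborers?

MP_N = (2/3)·3·N^(-1/3) = 2·N^(-1/3).
Setting P·MP_N = w: 28·N^(-1/3) = w.
Solving for N: N^(-1/3) = w/28, so N = (28/w)^(3).

N(w) = 21952/w³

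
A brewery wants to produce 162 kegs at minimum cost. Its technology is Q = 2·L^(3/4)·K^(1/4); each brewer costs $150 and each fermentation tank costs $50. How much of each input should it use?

Cost minimization requires the marginal rate of technical substitution to equal the input-price ratio: MP_L/MP_K = w/r.
Here MP_L/MP_K = (3/4)·(K/L)/(1/4) = 3·(K/L). Setting this equal to 150/50 = 3 gives K = L.
Substituting into Q = 162: 2·L^(3/4)·(L)^(1/4) = 162.
Solving, L = 81 and K = 81.

L* = 81, K* = 81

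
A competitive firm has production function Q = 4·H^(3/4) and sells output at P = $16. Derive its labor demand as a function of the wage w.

MP_H = (3/4)·4·H^(-1/4) = 3·H^(-1/4).
Setting P·MP_H = w: 48·H^(-1/4) = w.
Solving for H: H^(-1/4) = w/48, so H = (48/w)^(4).

H(w) = 5308416/w^(4)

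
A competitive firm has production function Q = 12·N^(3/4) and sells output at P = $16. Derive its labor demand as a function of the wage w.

N(w) = (144/w)^(4)

MP_N = (3/4)·12·N^(-1/4) = 9·N^(-1/4).
Setting P·MP_N = w: 144·N^(-1/4) = w.
Solving for N: N^(-1/4) = w/144, so N = (144/w)^(4).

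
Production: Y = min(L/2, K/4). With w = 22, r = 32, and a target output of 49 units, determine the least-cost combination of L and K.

L* = 98, K* = 196

With a fixed-proportions technology, the cost-minimizing bundle uses no slack in either input: L/2 = K/4 = Y.
So L = 2·49 = 98 and K = 4·49 = 196.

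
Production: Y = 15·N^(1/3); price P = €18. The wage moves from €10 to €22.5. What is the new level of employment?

From P·MP_N = w with MP_N = 5·N^(-2/3), the labor demand is N(w) = (90/w)^(3/2).
At w = 10: N = 27. At w = 22.5: N = 8.

N* = 8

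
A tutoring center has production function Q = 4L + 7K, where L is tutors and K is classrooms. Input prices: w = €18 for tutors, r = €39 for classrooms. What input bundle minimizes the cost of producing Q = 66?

L* = 16.5, K* = 0

The inputs are perfect substitutes, so the firm uses whichever has the lower cost per unit of output.
Cost per unit of output via L is w/4 = 4.5; via K it is r/7 = 39/7. L is cheaper.
Producing Q = 66 with L alone: L = 16.5, K = 0.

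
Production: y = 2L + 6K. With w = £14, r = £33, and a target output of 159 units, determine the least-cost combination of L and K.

The inputs are perfect substitutes, so the firm uses whichever has the lower cost per unit of output.
Cost per unit of output via L is w/2 = 7; via K it is r/6 = 5.5. K is cheaper.
Producing y = 159 with K alone: L = 0, K = 26.5.

L* = 0, K* = 26.5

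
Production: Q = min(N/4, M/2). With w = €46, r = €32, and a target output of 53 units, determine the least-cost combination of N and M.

With a fixed-proportions technology, the cost-minimizing bundle uses no slack in either input: N/4 = M/2 = Q.
So N = 4·53 = 212 and M = 2·53 = 106.

N* = 212, M* = 106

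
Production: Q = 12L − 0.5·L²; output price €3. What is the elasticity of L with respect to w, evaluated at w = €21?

From P·MP_L = w with MP_L = 12 − L, labor demand is L(w) = 12 − w/3.
dL/dw = −1/(3) = -1/3.
At w = 21, L = 5, so ε = (dL/dw)·(w/L) = (-1/3)·(21/5) = -1.4.

ε = -1.4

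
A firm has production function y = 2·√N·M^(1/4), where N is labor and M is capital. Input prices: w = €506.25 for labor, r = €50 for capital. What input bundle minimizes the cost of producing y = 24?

N* = 16, M* = 81

Cost minimization requires the marginal rate of technical substitution to equal the input-price ratio: MP_N/MP_M = w/r.
Here MP_N/MP_M = (1/2)·(M/N)/(1/4) = 2·(M/N). Setting this equal to 506.25/50 = 10.125 gives M = 5.0625N.
Substituting into y = 24: 2·N^(1/2)·(5.0625N)^(1/4) = 24.
Solving, N = 16 and M = 81.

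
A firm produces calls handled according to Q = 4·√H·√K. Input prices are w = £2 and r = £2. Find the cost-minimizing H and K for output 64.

H* = 16, K* = 16

Cost minimization requires the marginal rate of technical substitution to equal the input-price ratio: MP_H/MP_K = w/r.
Here MP_H/MP_K = (1/2)·(K/H)/(1/2) = (K/H). Setting this equal to 2/2 = 1 gives K = H.
Substituting into Q = 64: 4·H^(1/2)·(H)^(1/2) = 64.
Solving, H = 16 and K = 16.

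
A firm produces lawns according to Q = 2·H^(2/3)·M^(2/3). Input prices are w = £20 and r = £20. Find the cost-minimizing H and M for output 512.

H* = 64, M* = 64

Cost minimization requires the marginal rate of technical substitution to equal the input-price ratio: MP_H/MP_M = w/r.
Here MP_H/MP_M = (2/3)·(M/H)/(2/3) = (M/H). Setting this equal to 20/20 = 1 gives M = H.
Substituting into Q = 512: 2·H^(2/3)·(H)^(2/3) = 512.
Solving, H = 64 and M = 64.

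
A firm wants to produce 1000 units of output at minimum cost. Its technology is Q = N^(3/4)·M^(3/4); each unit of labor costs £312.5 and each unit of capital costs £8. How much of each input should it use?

Cost minimization requires the marginal rate of technical substitution to equal the input-price ratio: MP_N/MP_M = w/r.
Here MP_N/MP_M = (3/4)·(M/N)/(3/4) = (M/N). Setting this equal to 312.5/8 = 39.0625 gives M = 39.0625N.
Substituting into Q = 1000: N^(3/4)·(39.0625N)^(3/4) = 1000.
Solving, N = 16 and M = 625.

N* = 16, M* = 625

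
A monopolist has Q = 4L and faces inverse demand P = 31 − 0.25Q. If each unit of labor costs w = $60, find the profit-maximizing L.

L* = 8

Marginal revenue from the inverse demand is MR = 31 − 0.5Q.
The marginal product is MP_L = 4.
A monopolist hires until marginal revenue product equals the wage: MR·MP_L = w.
(31 − 2L)·4 = 60, so L = 8.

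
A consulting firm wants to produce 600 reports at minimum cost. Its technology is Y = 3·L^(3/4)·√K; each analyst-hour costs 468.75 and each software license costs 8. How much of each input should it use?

L* = 16, K* = 625

Cost minimization requires the marginal rate of technical substitution to equal the input-price ratio: MP_L/MP_K = w/r.
Here MP_L/MP_K = (3/4)·(K/L)/(1/2) = 1.5·(K/L). Setting this equal to 468.75/8 = 58.59375 gives K = 39.0625L.
Substituting into Y = 600: 3·L^(3/4)·(39.0625L)^(1/2) = 600.
Solving, L = 16 and K = 625.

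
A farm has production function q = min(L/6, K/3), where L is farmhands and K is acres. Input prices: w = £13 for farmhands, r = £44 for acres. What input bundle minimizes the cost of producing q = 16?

With a fixed-proportions technology, the cost-minimizing bundle uses no slack in either input: L/6 = K/3 = q.
So L = 6·16 = 96 and K = 3·16 = 48.

L* = 96, K* = 48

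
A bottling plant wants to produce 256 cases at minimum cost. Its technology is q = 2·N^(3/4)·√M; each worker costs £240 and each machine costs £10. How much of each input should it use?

Cost minimization requires the marginal rate of technical substitution to equal the input-price ratio: MP_N/MP_M = w/r.
Here MP_N/MP_M = (3/4)·(M/N)/(1/2) = 1.5·(M/N). Setting this equal to 240/10 = 24 gives M = 16N.
Substituting into q = 256: 2·N^(3/4)·(16N)^(1/2) = 256.
Solving, N = 16 and M = 256.

N* = 16, M* = 256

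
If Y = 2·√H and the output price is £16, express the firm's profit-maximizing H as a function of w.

MP_H = (1/2)·2·H^(-1/2) = H^(-1/2).
Setting P·MP_H = w: 16·H^(-1/2) = w.
Solving for H: H^(-1/2) = w/16, so H = (16/w)^(2).

H(w) = 256/w²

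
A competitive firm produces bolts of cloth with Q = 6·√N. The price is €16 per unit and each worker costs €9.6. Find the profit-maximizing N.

MP_N = (1/2)·6·N^(-1/2) = 3·N^(-1/2).
Profit maximization for a price taker requires P·MP_N = w: 16·3·N^(-1/2) = 9.6.
So N^(-1/2) = 0.2, which gives N = 25.

N* = 25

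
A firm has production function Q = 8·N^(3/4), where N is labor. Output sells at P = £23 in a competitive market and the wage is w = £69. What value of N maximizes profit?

MP_N = (3/4)·8·N^(-1/4) = 6·N^(-1/4).
Profit maximization for a price taker requires P·MP_N = w: 23·6·N^(-1/4) = 69.
So N^(-1/4) = 0.5, which gives N = 16.

N* = 16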